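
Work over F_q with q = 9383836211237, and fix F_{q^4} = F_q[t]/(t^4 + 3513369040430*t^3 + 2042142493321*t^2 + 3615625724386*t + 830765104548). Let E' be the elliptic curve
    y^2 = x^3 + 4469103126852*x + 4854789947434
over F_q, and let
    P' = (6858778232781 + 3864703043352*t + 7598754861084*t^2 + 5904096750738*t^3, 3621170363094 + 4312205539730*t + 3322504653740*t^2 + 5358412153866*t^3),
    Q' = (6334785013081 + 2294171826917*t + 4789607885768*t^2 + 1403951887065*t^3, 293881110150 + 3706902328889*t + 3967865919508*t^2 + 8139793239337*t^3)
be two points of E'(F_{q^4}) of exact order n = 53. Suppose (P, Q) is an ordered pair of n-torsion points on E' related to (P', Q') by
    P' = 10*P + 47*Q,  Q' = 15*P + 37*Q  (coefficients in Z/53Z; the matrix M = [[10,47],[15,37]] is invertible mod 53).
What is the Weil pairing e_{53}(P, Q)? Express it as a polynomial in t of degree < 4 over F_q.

6990385751334 + 1226106664028*t + 9160099195904*t^2 + 311847262875*t^3

The 53-Weil pairing on E[53] over F_{9383836211237} is alternating-bilinear: e_{53}(P',Q') = e_{53}(P,Q)^det(M).
det M = 10*37 - 47*15 = -335 = 36 (mod 53); 36^{-1} = 28 (mod 53).
6-bit Miller (110101) on E'/F_{9383836211237} with a'=4469103126852, b'=4854789947434: accumulate tangent/chord ratios at Q'+S and P'+S'.
Result: e(P',Q') = 6004696320550 + 1199207919892*t + 9355322114828*t^2 + 6894084524815*t^3.
Hence e(P,Q) = 6990385751334 + 1226106664028*t + 9160099195904*t^2 + 311847262875*t^3 in F_{9383836211237^4}^*.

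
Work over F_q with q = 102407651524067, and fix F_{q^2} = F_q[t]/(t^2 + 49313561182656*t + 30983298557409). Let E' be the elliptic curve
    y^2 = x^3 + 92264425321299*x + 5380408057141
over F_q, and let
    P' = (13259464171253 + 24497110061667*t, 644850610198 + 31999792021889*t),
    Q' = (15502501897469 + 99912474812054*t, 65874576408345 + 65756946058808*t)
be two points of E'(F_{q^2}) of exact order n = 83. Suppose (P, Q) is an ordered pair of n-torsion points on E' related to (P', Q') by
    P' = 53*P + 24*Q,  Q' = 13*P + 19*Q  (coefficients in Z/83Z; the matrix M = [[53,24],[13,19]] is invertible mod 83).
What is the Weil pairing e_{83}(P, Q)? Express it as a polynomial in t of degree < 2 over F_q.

Since e_{83}(P,P)=e_{83}(Q,Q)=1 and e_{83}(Q,P)=e_{83}(P,Q)^{-1}, expanding e_{83}(53*P + 24*Q,13*P + 19*Q) leaves e(P,Q)^det(M).
53*19 - 24*13 = 695; reduced mod 83: det = 31, inverse 75.
Build f_{83,P'} and f_{83,Q'} via the 7-bit ladder of 83=1010011_2; evaluate at shifted divisors; quotient in F_{102407651524067^2}.
e_{83}(P',Q') = 77886226995548 + 28123010394836*t.
Hence e(P,Q) = 19135207758280 + 29556059111799*t in F_{102407651524067^2}^*.

19135207758280 + 29556059111799*t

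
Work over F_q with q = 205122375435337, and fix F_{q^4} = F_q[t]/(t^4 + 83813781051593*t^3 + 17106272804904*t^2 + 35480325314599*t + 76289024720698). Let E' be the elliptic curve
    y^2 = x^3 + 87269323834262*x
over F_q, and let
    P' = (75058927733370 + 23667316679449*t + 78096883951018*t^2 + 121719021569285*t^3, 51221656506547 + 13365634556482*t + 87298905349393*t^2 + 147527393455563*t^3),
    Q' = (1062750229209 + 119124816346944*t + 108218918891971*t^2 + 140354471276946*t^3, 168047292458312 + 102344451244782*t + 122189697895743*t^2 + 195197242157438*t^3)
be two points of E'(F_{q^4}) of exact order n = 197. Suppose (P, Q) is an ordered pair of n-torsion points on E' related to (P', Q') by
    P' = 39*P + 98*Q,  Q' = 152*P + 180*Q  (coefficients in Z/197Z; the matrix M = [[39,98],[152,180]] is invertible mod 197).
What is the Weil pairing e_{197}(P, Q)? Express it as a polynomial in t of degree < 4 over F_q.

Under M = [[39,98],[152,180]] in GL_2(Z/197), e_{197}(P',Q') = e_{197}(P,Q)^(39*180-98*152 mod 197).
39*180 - 98*152 = -7876; reduced mod 197: det = 4, inverse 148.
Miller loop for e_{197} over F_{205122375435337^4}: bits of 197 = 11000101; 7 double steps + 3 add steps, l/v at each.
The quotient is 52480759554625 + 103845762104752*t + 90639573764132*t^2 + 136853239137714*t^3.
e_{197}(P,Q) = (52480759554625 + 103845762104752*t + 90639573764132*t^2 + 136853239137714*t^3)^{148} = 172477993534542 + 152987648882532*t + 29087460814509*t^2 + 77137092232301*t^3.

172477993534542 + 152987648882532*t + 29087460814509*t^2 + 77137092232301*t^3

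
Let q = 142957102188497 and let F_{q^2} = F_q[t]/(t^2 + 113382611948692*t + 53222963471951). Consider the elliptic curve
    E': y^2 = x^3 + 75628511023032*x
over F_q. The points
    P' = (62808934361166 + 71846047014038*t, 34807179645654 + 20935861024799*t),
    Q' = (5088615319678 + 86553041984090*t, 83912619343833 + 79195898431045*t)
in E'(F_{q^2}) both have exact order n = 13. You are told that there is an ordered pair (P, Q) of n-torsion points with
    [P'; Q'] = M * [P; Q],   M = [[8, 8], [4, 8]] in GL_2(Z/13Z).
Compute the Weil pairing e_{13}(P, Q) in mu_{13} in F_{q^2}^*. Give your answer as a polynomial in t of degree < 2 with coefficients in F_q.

e_{13} is bilinear + alternating on E[13], so e_{13}(8*P + 8*Q, 4*P + 8*Q) = e_{13}(P,Q)^(8*8-8*4).
det(M) mod 13 = 6; its inverse in (Z/13)^* is 11 (check: 6*11 mod 13 = 1).
Miller loop for e_{13} over F_{142957102188497^2}: bits of 13 = 1101; 3 double steps + 2 add steps, l/v at each.
e_{13}(P',Q') = 99288720284262 + 66026354968961*t.
Hence e(P,Q) = 20921933089961 + 126617588451142*t in F_{142957102188497^2}^*.

20921933089961 + 126617588451142*t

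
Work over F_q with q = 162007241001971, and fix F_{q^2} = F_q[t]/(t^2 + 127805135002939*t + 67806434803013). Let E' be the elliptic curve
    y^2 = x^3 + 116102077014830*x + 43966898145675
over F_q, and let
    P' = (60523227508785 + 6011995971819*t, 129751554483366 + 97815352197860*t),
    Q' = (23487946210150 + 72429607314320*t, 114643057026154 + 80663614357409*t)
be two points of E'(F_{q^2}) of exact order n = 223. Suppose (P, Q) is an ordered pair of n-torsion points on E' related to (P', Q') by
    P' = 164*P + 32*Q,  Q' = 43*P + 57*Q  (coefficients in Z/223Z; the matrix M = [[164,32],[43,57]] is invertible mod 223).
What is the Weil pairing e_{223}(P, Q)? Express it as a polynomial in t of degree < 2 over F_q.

e_{223} is bilinear + alternating on E[223], so e_{223}(164*P + 32*Q, 43*P + 57*Q) = e_{223}(P,Q)^(164*57-32*43).
164*57 - 32*43 = 7972; reduced mod 223: det = 167, inverse 219.
n = 223 = (11011111)_2 (8 bits, wt 7); accumulate f_{223,P'}(Q'+S)/f_{223,P'}(S) along the 7-step ladder.
The quotient is 12230911547958 + 113932257385376*t.
e_{223}(P,Q) = (12230911547958 + 113932257385376*t)^{219} = 73828399242283 + 14451066486366*t.

73828399242283 + 14451066486366*t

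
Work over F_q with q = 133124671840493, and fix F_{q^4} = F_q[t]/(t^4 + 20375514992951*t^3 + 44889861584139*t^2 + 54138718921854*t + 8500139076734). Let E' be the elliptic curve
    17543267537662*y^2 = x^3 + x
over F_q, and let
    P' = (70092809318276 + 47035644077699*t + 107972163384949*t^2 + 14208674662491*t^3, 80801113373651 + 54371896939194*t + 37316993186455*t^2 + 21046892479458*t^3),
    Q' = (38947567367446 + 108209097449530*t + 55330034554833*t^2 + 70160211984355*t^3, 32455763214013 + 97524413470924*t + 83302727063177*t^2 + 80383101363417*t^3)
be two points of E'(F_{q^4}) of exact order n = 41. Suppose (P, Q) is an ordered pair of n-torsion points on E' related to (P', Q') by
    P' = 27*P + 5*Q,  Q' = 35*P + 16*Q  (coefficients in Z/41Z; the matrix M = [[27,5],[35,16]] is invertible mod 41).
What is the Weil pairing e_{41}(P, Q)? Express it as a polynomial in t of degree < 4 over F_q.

Alternating bilinearity on E[41] (values in mu_{41} in F_{133124671840493^4}) gives e(P',Q') = e(P,Q)^det(M).
27*16 - 5*35 = 257; reduced mod 41: det = 11, inverse 15.
Montgomery->Weierstrass: x_W = 58194626552578*x, y_W=58194626552578*y on F_{133124671840493}; lands on y^2=x^3+72838257008259*x.
Run Miller on y^2=x^3+72838257008259*x over F_{133124671840493}: ladder 101001 (6 bits); e = f_P(D_Q)/f_Q(D_P).
So e_{41}(P',Q') = 106731663375748 + 130095137118670*t + 31678146336868*t^2 + 66861820965358*t^3.
(106731663375748 + 130095137118670*t + 31678146336868*t^2 + 66861820965358*t^3)^{15} mod (133124671840493,f) = 70977397686138 + 107823666331493*t + 11856372512842*t^2 + 120141379986423*t^3.

70977397686138 + 107823666331493*t + 11856372512842*t^2 + 120141379986423*t^3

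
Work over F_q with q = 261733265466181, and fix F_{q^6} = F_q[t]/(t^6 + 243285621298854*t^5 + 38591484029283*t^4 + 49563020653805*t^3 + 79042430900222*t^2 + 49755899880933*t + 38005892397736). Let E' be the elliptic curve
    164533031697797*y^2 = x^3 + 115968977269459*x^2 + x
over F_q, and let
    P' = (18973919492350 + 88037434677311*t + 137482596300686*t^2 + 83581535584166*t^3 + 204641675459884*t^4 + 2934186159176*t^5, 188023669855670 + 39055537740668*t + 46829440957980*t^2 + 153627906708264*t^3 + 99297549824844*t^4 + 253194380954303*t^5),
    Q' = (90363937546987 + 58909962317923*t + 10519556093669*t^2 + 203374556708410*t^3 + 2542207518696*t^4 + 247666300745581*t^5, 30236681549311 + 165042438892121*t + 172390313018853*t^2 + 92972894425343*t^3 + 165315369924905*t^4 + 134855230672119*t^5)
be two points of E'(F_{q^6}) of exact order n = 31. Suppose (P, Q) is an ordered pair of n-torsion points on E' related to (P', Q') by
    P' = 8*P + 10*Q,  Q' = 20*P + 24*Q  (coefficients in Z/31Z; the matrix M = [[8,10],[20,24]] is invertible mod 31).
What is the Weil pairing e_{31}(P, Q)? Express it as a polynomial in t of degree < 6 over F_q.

Since e_{31}(P,P)=e_{31}(Q,Q)=1 and e_{31}(Q,P)=e_{31}(P,Q)^{-1}, expanding e_{31}(8*P + 10*Q,20*P + 24*Q) leaves e(P,Q)^det(M).
det M = 8*24 - 10*20 = -8 = 23 (mod 31); 23^{-1} = 27 (mod 31).
Montgomery->Weierstrass: x_W = 98540719523817*x+181051548539920, y_W=98540719523817*y on F_{261733265466181}; lands on y^2=x^3+92363484212876.
Run Miller on y^2=x^3+92363484212876 over F_{261733265466181}: ladder 11111 (5 bits); e = f_P(D_Q)/f_Q(D_P).
f_P(D_Q)/f_Q(D_P) = 259196104421185 + 88676275548774*t + 222114120313153*t^2 + 151111011505208*t^3 + 196085781438322*t^4 + 252985652435381*t^5.
e_{31}(P,Q) = (259196104421185 + 88676275548774*t + 222114120313153*t^2 + 151111011505208*t^3 + 196085781438322*t^4 + 252985652435381*t^5)^{27} = 229378665622727 + 211725533936097*t + 86126335370201*t^2 + 128093399889084*t^3 + 184044474986171*t^4 + 137695606199900*t^5.

229378665622727 + 211725533936097*t + 86126335370201*t^2 + 128093399889084*t^3 + 184044474986171*t^4 + 137695606199900*t^5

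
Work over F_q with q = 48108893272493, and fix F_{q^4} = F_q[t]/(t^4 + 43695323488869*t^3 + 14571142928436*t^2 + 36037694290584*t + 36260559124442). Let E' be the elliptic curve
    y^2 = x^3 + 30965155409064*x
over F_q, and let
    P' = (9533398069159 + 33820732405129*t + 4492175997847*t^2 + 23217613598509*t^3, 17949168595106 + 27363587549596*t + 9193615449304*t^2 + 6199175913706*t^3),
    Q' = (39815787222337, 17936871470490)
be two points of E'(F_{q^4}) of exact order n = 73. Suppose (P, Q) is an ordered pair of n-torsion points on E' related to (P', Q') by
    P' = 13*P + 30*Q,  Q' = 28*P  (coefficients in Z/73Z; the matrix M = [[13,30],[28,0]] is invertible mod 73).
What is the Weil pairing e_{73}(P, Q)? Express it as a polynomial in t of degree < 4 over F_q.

e_{73}(aP+bQ,cP+dQ) = e_{73}(P,Q)^(ad-bc); with (a,b,c,d)=(13,30,28,0) this gives the det-73 law.
det M = 13*0 - 30*28 = -840 = 36 (mod 73); 36^{-1} = 71 (mod 73).
7-bit Miller (1001001) on E'/F_{48108893272493} with a'=30965155409064, b'=0: accumulate tangent/chord ratios at Q'+S and P'+S'.
Miller gives e_{73}(P',Q') = 1242563650606 + 27920269819434*t + 4664930845267*t^2 + 11601101517135*t^3 in F_{48108893272493^4}.
Thus e_{73}(P,Q) = 32531572786653 + 31620722139842*t + 21324906124943*t^2 + 29417588944445*t^3.

32531572786653 + 31620722139842*t + 21324906124943*t^2 + 29417588944445*t^3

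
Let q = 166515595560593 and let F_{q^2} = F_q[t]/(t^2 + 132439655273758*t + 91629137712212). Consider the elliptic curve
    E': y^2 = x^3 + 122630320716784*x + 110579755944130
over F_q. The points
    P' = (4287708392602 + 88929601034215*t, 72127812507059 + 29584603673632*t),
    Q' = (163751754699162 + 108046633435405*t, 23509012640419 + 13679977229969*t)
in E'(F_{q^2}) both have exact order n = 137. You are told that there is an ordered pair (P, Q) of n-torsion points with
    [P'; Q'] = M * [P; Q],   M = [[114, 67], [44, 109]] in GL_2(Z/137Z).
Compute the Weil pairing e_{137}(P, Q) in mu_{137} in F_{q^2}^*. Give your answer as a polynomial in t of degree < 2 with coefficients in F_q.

10087425708400 + 138354347500422*t

Since e_{137}(P,P)=e_{137}(Q,Q)=1 and e_{137}(Q,P)=e_{137}(P,Q)^{-1}, expanding e_{137}(114*P + 67*Q,44*P + 109*Q) leaves e(P,Q)^det(M).
114*109 - 67*44 = 9478; reduced mod 137: det = 25, inverse 11.
Run Miller on y^2=x^3+122630320716784*x+110579755944130 over F_{166515595560593}: ladder 10001001 (8 bits); e = f_P(D_Q)/f_Q(D_P).
So e_{137}(P',Q') = 86551537046382 + 81752141759045*t.
e_{137}(P,Q) = (86551537046382 + 81752141759045*t)^{11} = 10087425708400 + 138354347500422*t.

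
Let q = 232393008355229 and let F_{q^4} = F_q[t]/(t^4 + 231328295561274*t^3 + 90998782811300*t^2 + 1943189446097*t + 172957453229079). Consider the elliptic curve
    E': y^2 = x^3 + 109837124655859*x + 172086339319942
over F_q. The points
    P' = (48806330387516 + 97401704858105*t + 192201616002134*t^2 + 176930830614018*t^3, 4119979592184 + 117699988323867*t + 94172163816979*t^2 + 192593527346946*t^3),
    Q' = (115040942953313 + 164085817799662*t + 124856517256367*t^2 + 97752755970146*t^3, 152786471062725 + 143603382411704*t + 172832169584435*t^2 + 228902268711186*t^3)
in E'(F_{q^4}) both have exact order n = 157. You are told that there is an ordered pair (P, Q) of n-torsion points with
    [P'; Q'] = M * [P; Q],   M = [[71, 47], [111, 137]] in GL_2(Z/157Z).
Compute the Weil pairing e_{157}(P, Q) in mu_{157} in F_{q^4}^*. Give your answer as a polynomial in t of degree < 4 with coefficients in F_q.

26210216774203 + 211032699825630*t + 78519005983372*t^2 + 141502267175319*t^3

The 157-Weil pairing on E[157] over F_{232393008355229} is alternating-bilinear: e_{157}(P',Q') = e_{157}(P,Q)^det(M).
det M = 71*137 - 47*111 = 4510 = 114 (mod 157); 114^{-1} = 73 (mod 157).
Miller loop for e_{157} over F_{232393008355229^4}: bits of 157 = 10011101; 7 double steps + 4 add steps, l/v at each.
f_P(D_Q)/f_Q(D_P) = 111333640809482 + 74546727052676*t + 57216606868226*t^2 + 84497917181428*t^3.
Raise to 73: e(P,Q) = 26210216774203 + 211032699825630*t + 78519005983372*t^2 + 141502267175319*t^3 in mu_{157}.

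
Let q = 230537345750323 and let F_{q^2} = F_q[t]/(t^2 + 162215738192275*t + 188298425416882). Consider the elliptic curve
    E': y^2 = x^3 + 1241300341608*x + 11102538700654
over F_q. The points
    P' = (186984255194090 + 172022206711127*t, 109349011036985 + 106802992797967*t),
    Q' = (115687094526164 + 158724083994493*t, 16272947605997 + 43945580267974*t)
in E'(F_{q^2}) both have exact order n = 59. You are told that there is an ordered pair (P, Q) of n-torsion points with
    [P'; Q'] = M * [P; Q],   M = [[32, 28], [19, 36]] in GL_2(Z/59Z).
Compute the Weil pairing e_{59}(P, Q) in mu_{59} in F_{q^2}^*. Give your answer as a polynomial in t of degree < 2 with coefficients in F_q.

81237956296739 + 207477947229040*t

Since e_{59}(P,P)=e_{59}(Q,Q)=1 and e_{59}(Q,P)=e_{59}(P,Q)^{-1}, expanding e_{59}(32*P + 28*Q,19*P + 36*Q) leaves e(P,Q)^det(M).
det(M) mod 59 = 30; its inverse in (Z/59)^* is 2 (check: 30*2 mod 59 = 1).
Build f_{59,P'} and f_{59,Q'} via the 6-bit ladder of 59=111011_2; evaluate at shifted divisors; quotient in F_{230537345750323^2}.
e_{59}(P',Q') = 182751728963016 + 122134795924472*t.
Raise to 2: e(P,Q) = 81237956296739 + 207477947229040*t in mu_{59}.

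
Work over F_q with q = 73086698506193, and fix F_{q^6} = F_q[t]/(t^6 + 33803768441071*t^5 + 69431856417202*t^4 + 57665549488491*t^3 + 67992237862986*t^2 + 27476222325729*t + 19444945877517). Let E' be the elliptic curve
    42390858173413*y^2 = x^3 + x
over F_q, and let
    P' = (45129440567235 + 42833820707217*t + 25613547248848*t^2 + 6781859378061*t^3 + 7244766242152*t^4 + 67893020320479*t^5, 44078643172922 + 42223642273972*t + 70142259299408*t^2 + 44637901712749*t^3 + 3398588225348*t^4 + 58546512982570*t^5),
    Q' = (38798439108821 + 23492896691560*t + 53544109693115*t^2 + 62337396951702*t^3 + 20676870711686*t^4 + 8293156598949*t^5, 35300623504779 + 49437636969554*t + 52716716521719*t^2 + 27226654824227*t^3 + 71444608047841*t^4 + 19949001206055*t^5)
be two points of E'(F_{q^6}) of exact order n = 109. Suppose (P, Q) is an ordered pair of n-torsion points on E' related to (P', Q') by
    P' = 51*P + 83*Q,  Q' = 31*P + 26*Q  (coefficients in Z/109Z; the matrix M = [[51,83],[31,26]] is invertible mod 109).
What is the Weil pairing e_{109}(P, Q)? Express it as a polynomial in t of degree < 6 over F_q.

43389668131138 + 68409713040128*t + 38718970966409*t^2 + 2418565324552*t^3 + 31032229038401*t^4 + 6163574577991*t^5

Under M = [[51,83],[31,26]] in GL_2(Z/109), e_{109}(P',Q') = e_{109}(P,Q)^(51*26-83*31 mod 109).
51*26 - 83*31 = -1247; reduced mod 109: det = 61, inverse 84.
Set x_W=35945116058931*u, y_W=35945116058931*v; then E': y_W^2=x_W^3+52980345307918*x_W.
Run Miller on y^2=x^3+52980345307918*x over F_{73086698506193}: ladder 1101101 (7 bits); e = f_P(D_Q)/f_Q(D_P).
So e_{109}(P',Q') = 10555501944914 + 33342976339989*t + 50763670394068*t^2 + 9281838876270*t^3 + 39384847908136*t^4 + 46756031535942*t^5.
Thus e_{109}(P,Q) = 43389668131138 + 68409713040128*t + 38718970966409*t^2 + 2418565324552*t^3 + 31032229038401*t^4 + 6163574577991*t^5.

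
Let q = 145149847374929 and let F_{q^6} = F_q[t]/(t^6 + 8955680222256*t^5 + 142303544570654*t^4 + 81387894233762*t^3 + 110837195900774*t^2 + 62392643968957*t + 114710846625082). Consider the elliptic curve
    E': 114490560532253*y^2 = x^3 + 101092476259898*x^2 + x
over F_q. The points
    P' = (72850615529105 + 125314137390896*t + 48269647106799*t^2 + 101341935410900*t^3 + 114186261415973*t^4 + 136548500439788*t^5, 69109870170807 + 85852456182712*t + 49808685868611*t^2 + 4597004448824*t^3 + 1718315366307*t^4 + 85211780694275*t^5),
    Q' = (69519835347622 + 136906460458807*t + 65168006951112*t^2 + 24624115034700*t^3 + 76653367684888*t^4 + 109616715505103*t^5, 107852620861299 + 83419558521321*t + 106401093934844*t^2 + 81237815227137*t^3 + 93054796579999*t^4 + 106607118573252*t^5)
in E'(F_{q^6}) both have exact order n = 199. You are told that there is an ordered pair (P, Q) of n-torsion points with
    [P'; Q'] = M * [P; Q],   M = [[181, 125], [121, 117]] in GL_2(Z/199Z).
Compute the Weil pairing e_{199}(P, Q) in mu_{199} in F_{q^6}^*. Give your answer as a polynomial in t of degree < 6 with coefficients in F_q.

The 199-Weil pairing on E[199] over F_{145149847374929} is alternating-bilinear: e_{199}(P',Q') = e_{199}(P,Q)^det(M).
181*117 - 125*121 = 6052; reduced mod 199: det = 82, inverse 17.
(x,y)|->(40820083292400x+22496502042539,40820083292400y) sends E' to y^2=x^3+126646877996413*x+25382855275577.
Build f_{199,P'} and f_{199,Q'} via the 8-bit ladder of 199=11000111_2; evaluate at shifted divisors; quotient in F_{145149847374929^6}.
e_{199}(P',Q') = 92759747244072 + 20853685382727*t + 98429013590893*t^2 + 46446779366902*t^3 + 80942109047650*t^4 + 104208361629542*t^5.
Finally e_{199}(P,Q) = 128670521039950 + 69623742702912*t + 38995952325308*t^2 + 89429975264337*t^3 + 34314412051378*t^4 + 24570574442798*t^5.

128670521039950 + 69623742702912*t + 38995952325308*t^2 + 89429975264337*t^3 + 34314412051378*t^4 + 24570574442798*t^5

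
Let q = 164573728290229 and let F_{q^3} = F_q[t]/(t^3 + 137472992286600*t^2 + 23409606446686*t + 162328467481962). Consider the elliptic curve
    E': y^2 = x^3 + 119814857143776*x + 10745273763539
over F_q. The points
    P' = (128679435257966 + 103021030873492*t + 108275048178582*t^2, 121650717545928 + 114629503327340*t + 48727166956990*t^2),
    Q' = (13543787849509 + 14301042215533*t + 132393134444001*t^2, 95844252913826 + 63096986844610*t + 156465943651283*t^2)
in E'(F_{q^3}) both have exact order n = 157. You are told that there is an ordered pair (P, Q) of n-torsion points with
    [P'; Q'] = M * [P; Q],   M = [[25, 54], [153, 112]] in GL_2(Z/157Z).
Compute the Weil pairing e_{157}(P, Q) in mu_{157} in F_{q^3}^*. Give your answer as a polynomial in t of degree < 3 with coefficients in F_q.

42309729968870 + 94231032110597*t + 144359284083090*t^2

e_{157} is bilinear + alternating on E[157], so e_{157}(25*P + 54*Q, 153*P + 112*Q) = e_{157}(P,Q)^(25*112-54*153).
25*112 - 54*153 = -5462; reduced mod 157: det = 33, inverse 138.
Run Miller on y^2=x^3+119814857143776*x+10745273763539 over F_{164573728290229}: ladder 10011101 (8 bits); e = f_P(D_Q)/f_Q(D_P).
f_P(D_Q)/f_Q(D_P) = 129005774253092 + 21062524740303*t + 70464525191532*t^2.
(129005774253092 + 21062524740303*t + 70464525191532*t^2)^{138} mod (164573728290229,f) = 42309729968870 + 94231032110597*t + 144359284083090*t^2.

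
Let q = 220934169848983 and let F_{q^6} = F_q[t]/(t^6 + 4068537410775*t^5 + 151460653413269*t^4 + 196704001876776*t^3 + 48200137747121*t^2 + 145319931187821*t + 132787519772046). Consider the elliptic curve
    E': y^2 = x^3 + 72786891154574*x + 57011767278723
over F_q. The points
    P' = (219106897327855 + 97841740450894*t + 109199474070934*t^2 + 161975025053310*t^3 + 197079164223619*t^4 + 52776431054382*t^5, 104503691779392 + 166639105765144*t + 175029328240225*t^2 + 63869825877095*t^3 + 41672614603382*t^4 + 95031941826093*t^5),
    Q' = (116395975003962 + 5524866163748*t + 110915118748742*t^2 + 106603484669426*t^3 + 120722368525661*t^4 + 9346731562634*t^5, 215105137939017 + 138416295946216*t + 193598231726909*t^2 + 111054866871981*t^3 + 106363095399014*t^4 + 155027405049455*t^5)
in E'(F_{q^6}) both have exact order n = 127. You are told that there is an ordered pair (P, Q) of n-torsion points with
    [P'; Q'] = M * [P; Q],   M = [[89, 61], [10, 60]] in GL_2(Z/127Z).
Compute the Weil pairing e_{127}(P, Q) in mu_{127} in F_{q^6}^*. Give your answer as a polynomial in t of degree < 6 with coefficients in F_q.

e_{127}(aP+bQ,cP+dQ) = e_{127}(P,Q)^(ad-bc); with (a,b,c,d)=(89,61,10,60) this gives the det-127 law.
det M = 89*60 - 61*10 = 4730 = 31 (mod 127); 31^{-1} = 41 (mod 127).
n = 127 = (1111111)_2 (7 bits, wt 7); accumulate f_{127,P'}(Q'+S)/f_{127,P'}(S) along the 6-step ladder.
e_{127}(P',Q') = 88083090187381 + 199638232561602*t + 151986707086265*t^2 + 27997574192653*t^3 + 133041422703277*t^4 + 191984270984591*t^5.
Hence e(P,Q) = 69732769990934 + 142657291143973*t + 3697157225679*t^2 + 68049641510918*t^3 + 139052194059723*t^4 + 58362427118*t^5 in F_{220934169848983^6}^*.

69732769990934 + 142657291143973*t + 3697157225679*t^2 + 68049641510918*t^3 + 139052194059723*t^4 + 58362427118*t^5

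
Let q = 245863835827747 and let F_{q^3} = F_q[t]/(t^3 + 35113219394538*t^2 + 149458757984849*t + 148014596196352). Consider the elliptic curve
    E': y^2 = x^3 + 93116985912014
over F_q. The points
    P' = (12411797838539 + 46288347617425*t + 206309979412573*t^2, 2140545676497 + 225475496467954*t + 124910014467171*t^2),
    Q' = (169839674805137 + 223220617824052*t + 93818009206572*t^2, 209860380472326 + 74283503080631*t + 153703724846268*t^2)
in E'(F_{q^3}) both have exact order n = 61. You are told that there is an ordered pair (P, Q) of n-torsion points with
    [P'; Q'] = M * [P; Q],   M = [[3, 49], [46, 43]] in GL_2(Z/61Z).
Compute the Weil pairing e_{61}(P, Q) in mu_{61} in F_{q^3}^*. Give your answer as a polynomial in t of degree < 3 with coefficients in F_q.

e_{61}(aP+bQ,cP+dQ) = e_{61}(P,Q)^(ad-bc); with (a,b,c,d)=(3,49,46,43) this gives the det-61 law.
Inverting 10 mod 61: 55. Thus e_{61}(P,Q) = e(P',Q')^{55}.
Double-and-add over 111101: 6-1 doublings, 5-1 additions; each step l_{T,T}/v_{2T} or l_{T,P'}/v at Q'+S for random S.
Result: e(P',Q') = 229642997932423 + 13214666847395*t + 56280342531940*t^2.
Thus e_{61}(P,Q) = 237214723040336 + 132766568051945*t + 7714014133178*t^2.

237214723040336 + 132766568051945*t + 7714014133178*t^2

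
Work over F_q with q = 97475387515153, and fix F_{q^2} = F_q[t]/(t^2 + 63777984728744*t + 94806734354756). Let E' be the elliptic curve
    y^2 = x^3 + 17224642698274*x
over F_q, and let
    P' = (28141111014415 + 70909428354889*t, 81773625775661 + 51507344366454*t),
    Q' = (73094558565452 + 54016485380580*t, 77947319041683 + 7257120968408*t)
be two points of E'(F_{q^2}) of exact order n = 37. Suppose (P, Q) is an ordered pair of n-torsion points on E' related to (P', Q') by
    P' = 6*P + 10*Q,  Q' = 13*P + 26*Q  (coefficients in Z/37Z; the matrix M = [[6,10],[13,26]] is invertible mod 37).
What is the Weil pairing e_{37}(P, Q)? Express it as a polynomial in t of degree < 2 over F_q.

Alternating bilinearity on E[37] (values in mu_{37} in F_{97475387515153^2}) gives e(P',Q') = e(P,Q)^det(M).
6*26 - 10*13 = 26; reduced mod 37: det = 26, inverse 10.
Run Miller on y^2=x^3+17224642698274*x over F_{97475387515153}: ladder 100101 (6 bits); e = f_P(D_Q)/f_Q(D_P).
Miller gives e_{37}(P',Q') = 48961553343642 + 63668537174342*t in F_{97475387515153^2}.
Finally e_{37}(P,Q) = 71792192614737 + 80451425171309*t.

71792192614737 + 80451425171309*t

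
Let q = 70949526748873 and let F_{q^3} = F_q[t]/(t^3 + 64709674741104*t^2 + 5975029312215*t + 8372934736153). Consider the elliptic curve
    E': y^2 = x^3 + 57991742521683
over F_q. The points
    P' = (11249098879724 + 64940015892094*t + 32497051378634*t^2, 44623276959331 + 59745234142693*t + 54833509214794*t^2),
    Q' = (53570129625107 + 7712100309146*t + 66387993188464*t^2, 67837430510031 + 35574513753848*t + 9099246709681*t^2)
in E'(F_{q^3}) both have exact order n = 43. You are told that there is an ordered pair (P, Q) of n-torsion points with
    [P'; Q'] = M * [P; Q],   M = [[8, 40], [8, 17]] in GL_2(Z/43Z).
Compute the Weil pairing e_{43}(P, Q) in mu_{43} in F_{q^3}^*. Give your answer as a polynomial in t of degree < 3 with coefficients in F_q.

Alternating bilinearity on E[43] (values in mu_{43} in F_{70949526748873^3}) gives e(P',Q') = e(P,Q)^det(M).
Hence e(P,Q) = e(P',Q')^{25} where 25 = 31^{-1} mod 43.
Double-and-add over 101011: 6-1 doublings, 4-1 additions; each step l_{T,T}/v_{2T} or l_{T,P'}/v at Q'+S for random S.
Miller gives e_{43}(P',Q') = 42209594146960 + 3754872704951*t + 24993999851519*t^2 in F_{70949526748873^3}.
Raise to 25: e(P,Q) = 21251248992453 + 60054764392278*t + 3184223488037*t^2 in mu_{43}.

21251248992453 + 60054764392278*t + 3184223488037*t^2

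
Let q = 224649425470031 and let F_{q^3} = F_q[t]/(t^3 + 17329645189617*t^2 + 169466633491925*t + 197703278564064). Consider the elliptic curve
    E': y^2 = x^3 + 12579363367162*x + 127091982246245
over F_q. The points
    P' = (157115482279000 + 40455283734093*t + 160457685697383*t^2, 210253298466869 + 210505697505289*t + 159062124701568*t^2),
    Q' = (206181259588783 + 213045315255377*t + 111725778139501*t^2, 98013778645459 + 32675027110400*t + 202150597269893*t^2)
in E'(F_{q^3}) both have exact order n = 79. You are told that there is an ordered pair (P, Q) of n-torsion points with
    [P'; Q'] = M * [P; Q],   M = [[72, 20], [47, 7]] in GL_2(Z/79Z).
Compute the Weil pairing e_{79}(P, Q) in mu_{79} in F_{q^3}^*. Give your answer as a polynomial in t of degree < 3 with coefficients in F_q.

57151661891424 + 52854187640171*t + 109430524062260*t^2

e_{79} is bilinear + alternating on E[79], so e_{79}(72*P + 20*Q, 47*P + 7*Q) = e_{79}(P,Q)^(72*7-20*47).
So e_{79}(P,Q) = e_{79}(P',Q')^{52}, since 38*52 = 1 mod 79.
Build f_{79,P'} and f_{79,Q'} via the 7-bit ladder of 79=1001111_2; evaluate at shifted divisors; quotient in F_{224649425470031^3}.
Result: e(P',Q') = 136034832831669 + 32510515039334*t + 159251600045864*t^2.
Finally e_{79}(P,Q) = 57151661891424 + 52854187640171*t + 109430524062260*t^2.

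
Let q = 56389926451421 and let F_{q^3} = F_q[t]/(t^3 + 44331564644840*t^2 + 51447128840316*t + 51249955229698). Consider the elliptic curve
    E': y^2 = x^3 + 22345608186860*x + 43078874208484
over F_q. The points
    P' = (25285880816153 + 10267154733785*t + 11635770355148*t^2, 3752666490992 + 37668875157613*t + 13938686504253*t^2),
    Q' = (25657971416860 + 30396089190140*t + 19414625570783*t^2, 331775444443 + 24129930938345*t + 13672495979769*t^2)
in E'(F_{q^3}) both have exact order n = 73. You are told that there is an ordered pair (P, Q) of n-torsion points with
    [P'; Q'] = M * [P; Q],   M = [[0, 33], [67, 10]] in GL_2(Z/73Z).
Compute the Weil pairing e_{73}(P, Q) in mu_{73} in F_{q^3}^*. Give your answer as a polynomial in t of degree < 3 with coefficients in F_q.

Under M = [[0,33],[67,10]] in GL_2(Z/73), e_{73}(P',Q') = e_{73}(P,Q)^(0*10-33*67 mod 73).
So e_{73}(P,Q) = e_{73}(P',Q')^{66}, since 52*66 = 1 mod 73.
Build f_{73,P'} and f_{73,Q'} via the 7-bit ladder of 73=1001001_2; evaluate at shifted divisors; quotient in F_{56389926451421^3}.
e_{73}(P',Q') = 2973379653864 + 378513031402*t + 48979012476653*t^2.
e_{73}(P,Q) = (2973379653864 + 378513031402*t + 48979012476653*t^2)^{66} = 788335480915 + 10233299853423*t + 49038035738862*t^2.

788335480915 + 10233299853423*t + 49038035738862*t^2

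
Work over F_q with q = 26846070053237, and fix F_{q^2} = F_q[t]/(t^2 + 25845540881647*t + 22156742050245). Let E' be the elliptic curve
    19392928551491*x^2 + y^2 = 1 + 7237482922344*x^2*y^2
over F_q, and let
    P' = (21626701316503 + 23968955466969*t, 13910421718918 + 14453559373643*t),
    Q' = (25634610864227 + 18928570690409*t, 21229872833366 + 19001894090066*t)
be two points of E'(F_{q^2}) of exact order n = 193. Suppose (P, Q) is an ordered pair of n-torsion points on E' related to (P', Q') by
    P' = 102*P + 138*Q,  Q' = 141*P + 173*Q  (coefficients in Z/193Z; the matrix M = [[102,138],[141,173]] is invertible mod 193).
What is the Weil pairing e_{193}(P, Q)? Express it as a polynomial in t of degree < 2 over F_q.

15698690380505 + 8494863507517*t

e_{193}(aP+bQ,cP+dQ) = e_{193}(P,Q)^(ad-bc); with (a,b,c,d)=(102,138,141,173) this gives the det-193 law.
So e_{193}(P,Q) = e_{193}(P',Q')^{18}, since 118*18 = 1 mod 193.
Edwards->Montgomery: u=(1+y)/(1-y), v=u/x -> 25785690372710v^2=u^3+10670981220543u^2+u; then x_W=9750378920596u+26810126956670: y^2=x^3+794894722725*x+23601311480352.
Double-and-add over 11000001: 8-1 doublings, 3-1 additions; each step l_{T,T}/v_{2T} or l_{T,P'}/v at Q'+S for random S.
Result: e(P',Q') = 13314335444489 + 12879109675783*t.
Thus e_{193}(P,Q) = 15698690380505 + 8494863507517*t.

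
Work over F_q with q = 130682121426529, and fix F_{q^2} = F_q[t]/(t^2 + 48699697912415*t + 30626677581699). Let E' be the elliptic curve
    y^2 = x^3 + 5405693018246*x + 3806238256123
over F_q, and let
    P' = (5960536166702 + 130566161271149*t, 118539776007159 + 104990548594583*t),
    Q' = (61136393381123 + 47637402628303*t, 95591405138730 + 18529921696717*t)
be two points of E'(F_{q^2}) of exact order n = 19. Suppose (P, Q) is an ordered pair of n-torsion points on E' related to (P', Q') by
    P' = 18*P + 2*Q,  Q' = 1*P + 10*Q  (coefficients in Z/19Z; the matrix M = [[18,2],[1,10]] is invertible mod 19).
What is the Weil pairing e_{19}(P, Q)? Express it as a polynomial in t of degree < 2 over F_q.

63052244263776 + 123430793642367*t

Alternating bilinearity on E[19] (values in mu_{19} in F_{130682121426529^2}) gives e(P',Q') = e(P,Q)^det(M).
18*10 - 2*1 = 178; reduced mod 19: det = 7, inverse 11.
5-bit Miller (10011) on E'/F_{130682121426529} with a'=5405693018246, b'=3806238256123: accumulate tangent/chord ratios at Q'+S and P'+S'.
Miller gives e_{19}(P',Q') = 33231941795449 + 17613376343547*t in F_{130682121426529^2}.
Thus e_{19}(P,Q) = 63052244263776 + 123430793642367*t.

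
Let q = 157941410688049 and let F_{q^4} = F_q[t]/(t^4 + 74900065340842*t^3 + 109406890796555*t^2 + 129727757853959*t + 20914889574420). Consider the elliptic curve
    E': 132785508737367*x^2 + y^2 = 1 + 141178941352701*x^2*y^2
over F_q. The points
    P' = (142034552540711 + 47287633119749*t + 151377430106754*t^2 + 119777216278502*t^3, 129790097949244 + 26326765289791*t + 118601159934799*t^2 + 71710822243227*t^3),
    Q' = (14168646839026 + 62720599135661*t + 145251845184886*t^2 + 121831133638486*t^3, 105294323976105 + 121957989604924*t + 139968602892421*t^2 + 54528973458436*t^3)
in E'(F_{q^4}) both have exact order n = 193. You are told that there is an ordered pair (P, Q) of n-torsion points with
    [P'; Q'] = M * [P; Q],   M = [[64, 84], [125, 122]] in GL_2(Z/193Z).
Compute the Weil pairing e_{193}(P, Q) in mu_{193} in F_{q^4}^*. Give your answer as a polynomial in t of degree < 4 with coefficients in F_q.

e_{193} is bilinear + alternating on E[193], so e_{193}(64*P + 84*Q, 125*P + 122*Q) = e_{193}(P,Q)^(64*122-84*125).
det(M) mod 193 = 10; its inverse in (Z/193)^* is 58 (check: 10*58 mod 193 = 1).
Edwards a_E,d_E -> Montgomery A=53062222715680,B=134289363157215 -> Weierstrass 121674329366598,138127177317578 via alpha=45660741681678,beta=76872347190191.
n = 193 = (11000001)_2 (8 bits, wt 3); accumulate f_{193,P'}(Q'+S)/f_{193,P'}(S) along the 7-step ladder.
e_{193}(P',Q') = 124304720247955 + 123851849282138*t + 31953623778723*t^2 + 49207864136414*t^3.
Hence e(P,Q) = 104835817782158 + 100170102555627*t + 108459202028261*t^2 + 100315065184144*t^3 in F_{157941410688049^4}^*.

104835817782158 + 100170102555627*t + 108459202028261*t^2 + 100315065184144*t^3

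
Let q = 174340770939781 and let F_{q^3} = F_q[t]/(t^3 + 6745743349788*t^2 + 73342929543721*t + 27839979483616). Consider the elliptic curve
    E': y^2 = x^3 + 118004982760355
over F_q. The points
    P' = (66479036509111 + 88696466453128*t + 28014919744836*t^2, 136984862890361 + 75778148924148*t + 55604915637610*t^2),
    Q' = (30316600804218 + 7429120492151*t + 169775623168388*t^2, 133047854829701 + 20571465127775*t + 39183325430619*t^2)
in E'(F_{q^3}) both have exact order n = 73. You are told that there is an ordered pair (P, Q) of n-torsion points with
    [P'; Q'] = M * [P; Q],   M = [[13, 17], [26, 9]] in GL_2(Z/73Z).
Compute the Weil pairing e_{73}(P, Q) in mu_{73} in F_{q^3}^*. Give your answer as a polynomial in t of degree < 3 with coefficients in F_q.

95522510772829 + 157511401914968*t + 133700802150672*t^2

Since e_{73}(P,P)=e_{73}(Q,Q)=1 and e_{73}(Q,P)=e_{73}(P,Q)^{-1}, expanding e_{73}(13*P + 17*Q,26*P + 9*Q) leaves e(P,Q)^det(M).
So e_{73}(P,Q) = e_{73}(P',Q')^{42}, since 40*42 = 1 mod 73.
n = 73 = (1001001)_2 (7 bits, wt 3); accumulate f_{73,P'}(Q'+S)/f_{73,P'}(S) along the 6-step ladder.
e_{73}(P',Q') = 51510119141788 + 129190976450939*t + 4453364661325*t^2.
Thus e_{73}(P,Q) = 95522510772829 + 157511401914968*t + 133700802150672*t^2.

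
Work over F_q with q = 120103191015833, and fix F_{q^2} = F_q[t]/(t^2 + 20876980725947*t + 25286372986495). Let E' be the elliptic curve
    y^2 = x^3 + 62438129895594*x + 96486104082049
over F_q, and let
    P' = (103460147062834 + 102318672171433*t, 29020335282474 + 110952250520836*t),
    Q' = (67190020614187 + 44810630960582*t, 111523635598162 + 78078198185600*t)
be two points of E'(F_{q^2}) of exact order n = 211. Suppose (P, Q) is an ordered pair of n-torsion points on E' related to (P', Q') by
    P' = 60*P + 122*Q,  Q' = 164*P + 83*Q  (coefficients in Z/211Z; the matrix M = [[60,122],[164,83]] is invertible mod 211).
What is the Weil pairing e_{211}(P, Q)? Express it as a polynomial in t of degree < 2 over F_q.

52748510710041 + 34736641773265*t

e_{211}(aP+bQ,cP+dQ) = e_{211}(P,Q)^(ad-bc); with (a,b,c,d)=(60,122,164,83) this gives the det-211 law.
det M = 60*83 - 122*164 = -15028 = 164 (mod 211); 164^{-1} = 202 (mod 211).
8-bit Miller (11010011) on E'/F_{120103191015833} with a'=62438129895594, b'=96486104082049: accumulate tangent/chord ratios at Q'+S and P'+S'.
Result: e(P',Q') = 118305695572149 + 112412451064422*t.
Finally e_{211}(P,Q) = 52748510710041 + 34736641773265*t.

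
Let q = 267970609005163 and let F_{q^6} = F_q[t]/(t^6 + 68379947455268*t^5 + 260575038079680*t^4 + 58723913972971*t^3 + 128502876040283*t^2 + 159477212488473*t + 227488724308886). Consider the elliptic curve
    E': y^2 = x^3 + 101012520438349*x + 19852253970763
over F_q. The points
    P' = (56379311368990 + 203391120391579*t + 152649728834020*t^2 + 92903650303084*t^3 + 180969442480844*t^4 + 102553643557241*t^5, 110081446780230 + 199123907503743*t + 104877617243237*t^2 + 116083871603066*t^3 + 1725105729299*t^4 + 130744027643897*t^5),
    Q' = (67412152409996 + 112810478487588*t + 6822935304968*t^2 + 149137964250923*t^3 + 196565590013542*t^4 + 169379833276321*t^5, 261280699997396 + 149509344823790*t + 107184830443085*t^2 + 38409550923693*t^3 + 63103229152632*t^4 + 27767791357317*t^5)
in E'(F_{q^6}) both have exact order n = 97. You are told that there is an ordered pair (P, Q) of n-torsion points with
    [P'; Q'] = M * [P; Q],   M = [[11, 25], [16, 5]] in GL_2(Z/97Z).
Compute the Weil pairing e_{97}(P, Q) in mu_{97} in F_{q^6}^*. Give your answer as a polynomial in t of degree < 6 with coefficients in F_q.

35334197599724 + 95760058334588*t + 115587906676417*t^2 + 210745729747552*t^3 + 192544825932676*t^4 + 74138631142551*t^5

e_{97} is bilinear + alternating on E[97], so e_{97}(11*P + 25*Q, 16*P + 5*Q) = e_{97}(P,Q)^(11*5-25*16).
11*5 - 25*16 = -345; reduced mod 97: det = 43, inverse 88.
7-bit Miller (1100001) on E'/F_{267970609005163} with a'=101012520438349, b'=19852253970763: accumulate tangent/chord ratios at Q'+S and P'+S'.
The quotient is 208979895287800 + 49523308037448*t + 144100983353826*t^2 + 83263005674921*t^3 + 19981920001143*t^4 + 247709233719709*t^5.
e_{97}(P,Q) = (208979895287800 + 49523308037448*t + 144100983353826*t^2 + 83263005674921*t^3 + 19981920001143*t^4 + 247709233719709*t^5)^{88} = 35334197599724 + 95760058334588*t + 115587906676417*t^2 + 210745729747552*t^3 + 192544825932676*t^4 + 74138631142551*t^5.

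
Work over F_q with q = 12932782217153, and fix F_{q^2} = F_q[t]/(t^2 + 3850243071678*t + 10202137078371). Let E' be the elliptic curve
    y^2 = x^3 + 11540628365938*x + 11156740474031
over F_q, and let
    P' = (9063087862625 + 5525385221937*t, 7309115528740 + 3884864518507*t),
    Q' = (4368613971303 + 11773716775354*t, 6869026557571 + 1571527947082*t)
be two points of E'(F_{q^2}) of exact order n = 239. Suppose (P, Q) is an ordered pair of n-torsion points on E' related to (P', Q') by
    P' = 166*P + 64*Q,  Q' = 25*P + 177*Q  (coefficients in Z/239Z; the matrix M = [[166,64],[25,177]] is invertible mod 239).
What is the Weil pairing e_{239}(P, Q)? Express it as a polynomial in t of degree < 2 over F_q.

Under M = [[166,64],[25,177]] in GL_2(Z/239), e_{239}(P',Q') = e_{239}(P,Q)^(166*177-64*25 mod 239).
Hence e(P,Q) = e(P',Q')^{136} where 136 = 58^{-1} mod 239.
Build f_{239,P'} and f_{239,Q'} via the 8-bit ladder of 239=11101111_2; evaluate at shifted divisors; quotient in F_{12932782217153^2}.
Result: e(P',Q') = 7981630715653 + 2708048510829*t.
(7981630715653 + 2708048510829*t)^{136} mod (12932782217153,f) = 8791350422226 + 3714509671486*t.

8791350422226 + 3714509671486*t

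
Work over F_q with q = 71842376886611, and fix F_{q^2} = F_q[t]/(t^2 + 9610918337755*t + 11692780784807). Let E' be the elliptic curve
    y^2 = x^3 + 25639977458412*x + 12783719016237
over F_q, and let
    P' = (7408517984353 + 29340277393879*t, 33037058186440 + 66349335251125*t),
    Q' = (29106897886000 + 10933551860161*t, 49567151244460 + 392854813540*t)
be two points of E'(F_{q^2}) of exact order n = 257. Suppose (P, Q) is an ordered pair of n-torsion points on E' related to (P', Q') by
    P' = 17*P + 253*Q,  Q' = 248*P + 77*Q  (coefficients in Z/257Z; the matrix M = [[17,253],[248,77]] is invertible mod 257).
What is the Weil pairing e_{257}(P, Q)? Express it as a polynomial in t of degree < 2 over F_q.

Since e_{257}(P,P)=e_{257}(Q,Q)=1 and e_{257}(Q,P)=e_{257}(P,Q)^{-1}, expanding e_{257}(17*P + 253*Q,248*P + 77*Q) leaves e(P,Q)^det(M).
So e_{257}(P,Q) = e_{257}(P',Q')^{107}, since 245*107 = 1 mod 257.
n = 257 = (100000001)_2 (9 bits, wt 2); accumulate f_{257,P'}(Q'+S)/f_{257,P'}(S) along the 8-step ladder.
e_{257}(P',Q') = 44422341630164 + 33660782877804*t.
Finally e_{257}(P,Q) = 56064315103371 + 61262428947328*t.

56064315103371 + 61262428947328*t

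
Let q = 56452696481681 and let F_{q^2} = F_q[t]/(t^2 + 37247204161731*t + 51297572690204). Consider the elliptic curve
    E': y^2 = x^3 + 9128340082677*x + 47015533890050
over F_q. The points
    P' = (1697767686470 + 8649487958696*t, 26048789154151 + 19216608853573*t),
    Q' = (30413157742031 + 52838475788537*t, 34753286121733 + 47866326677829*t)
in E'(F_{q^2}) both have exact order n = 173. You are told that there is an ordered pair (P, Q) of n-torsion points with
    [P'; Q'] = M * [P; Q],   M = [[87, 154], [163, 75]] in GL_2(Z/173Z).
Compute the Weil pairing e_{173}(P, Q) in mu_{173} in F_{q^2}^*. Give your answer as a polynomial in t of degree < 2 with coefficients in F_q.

52127209634665 + 37282707029932*t

e_{173} is bilinear + alternating on E[173], so e_{173}(87*P + 154*Q, 163*P + 75*Q) = e_{173}(P,Q)^(87*75-154*163).
Hence e(P,Q) = e(P',Q')^{76} where 76 = 107^{-1} mod 173.
8-bit Miller (10101101) on E'/F_{56452696481681} with a'=9128340082677, b'=47015533890050: accumulate tangent/chord ratios at Q'+S and P'+S'.
e_{173}(P',Q') = 9403923006621 + 442740096623*t.
(9403923006621 + 442740096623*t)^{76} mod (56452696481681,f) = 52127209634665 + 37282707029932*t.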